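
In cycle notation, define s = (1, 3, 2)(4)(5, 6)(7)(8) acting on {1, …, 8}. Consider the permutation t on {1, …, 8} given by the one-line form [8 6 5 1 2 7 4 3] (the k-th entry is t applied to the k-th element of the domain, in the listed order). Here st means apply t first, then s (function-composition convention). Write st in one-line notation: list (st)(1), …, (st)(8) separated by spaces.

8 5 6 3 1 7 4 2

For each element, apply t then s: 1 → 8 → 8; 2 → 6 → 5; 3 → 5 → 6; 4 → 1 → 3; 5 → 2 → 1; 6 → 7 → 7; 7 → 4 → 4; 8 → 3 → 2.
Collecting the images, st = [8 5 6 3 1 7 4 2].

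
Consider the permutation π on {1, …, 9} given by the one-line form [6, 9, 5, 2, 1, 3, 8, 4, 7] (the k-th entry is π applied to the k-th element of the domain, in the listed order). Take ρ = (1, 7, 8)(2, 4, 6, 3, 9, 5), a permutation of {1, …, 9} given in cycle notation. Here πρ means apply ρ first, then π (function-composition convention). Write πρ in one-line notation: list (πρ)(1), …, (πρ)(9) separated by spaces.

Chase each element through ρ then π: 1 → 7 → 8; 2 → 4 → 2; 3 → 9 → 7; 4 → 6 → 3; 5 → 2 → 9; 6 → 3 → 5; 7 → 8 → 4; 8 → 1 → 6; 9 → 5 → 1.
Collecting the images, πρ = [8 2 7 3 9 5 4 6 1].

8 2 7 3 9 5 4 6 1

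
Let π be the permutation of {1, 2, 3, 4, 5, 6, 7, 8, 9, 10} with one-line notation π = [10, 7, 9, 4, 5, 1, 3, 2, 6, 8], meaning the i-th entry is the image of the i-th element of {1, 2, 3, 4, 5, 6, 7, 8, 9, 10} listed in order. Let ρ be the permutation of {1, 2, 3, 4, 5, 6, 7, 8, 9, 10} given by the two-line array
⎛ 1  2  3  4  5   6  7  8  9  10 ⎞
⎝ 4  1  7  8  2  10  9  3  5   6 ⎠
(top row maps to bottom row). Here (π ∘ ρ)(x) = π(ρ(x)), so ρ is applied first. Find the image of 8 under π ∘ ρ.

9

(π ∘ ρ)(8) = π(ρ(8)). ρ(8) = 3, then π(3) = 9. So (π ∘ ρ)(8) = 9.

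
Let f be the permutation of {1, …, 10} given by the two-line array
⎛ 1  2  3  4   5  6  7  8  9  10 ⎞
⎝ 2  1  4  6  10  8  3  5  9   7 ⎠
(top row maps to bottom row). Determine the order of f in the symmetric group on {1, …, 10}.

Writing f as disjoint cycles, the cycle lengths are 7, 2, 1.
The order is lcm(7, 2) = 14.

14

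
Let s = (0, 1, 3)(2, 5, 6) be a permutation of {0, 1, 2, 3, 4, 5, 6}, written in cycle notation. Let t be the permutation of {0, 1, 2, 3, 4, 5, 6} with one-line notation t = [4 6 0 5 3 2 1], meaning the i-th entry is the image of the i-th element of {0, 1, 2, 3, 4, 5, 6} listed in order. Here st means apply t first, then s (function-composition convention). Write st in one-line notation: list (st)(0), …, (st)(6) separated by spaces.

4 2 1 6 0 5 3

For each element, apply t then s: 0 → 4 → 4; 1 → 6 → 2; 2 → 0 → 1; 3 → 5 → 6; 4 → 3 → 0; 5 → 2 → 5; 6 → 1 → 3.
So st in one-line form is 4 2 1 6 0 5 3.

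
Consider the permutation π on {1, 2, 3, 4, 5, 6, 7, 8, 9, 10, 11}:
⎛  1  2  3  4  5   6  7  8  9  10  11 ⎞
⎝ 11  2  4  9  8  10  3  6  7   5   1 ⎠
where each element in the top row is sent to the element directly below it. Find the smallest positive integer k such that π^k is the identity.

Writing π as disjoint cycles, the cycle lengths are 4, 4, 2, 1.
Since disjoint cycles commute, ord(π) = lcm(4, 4, 2) = 4.

4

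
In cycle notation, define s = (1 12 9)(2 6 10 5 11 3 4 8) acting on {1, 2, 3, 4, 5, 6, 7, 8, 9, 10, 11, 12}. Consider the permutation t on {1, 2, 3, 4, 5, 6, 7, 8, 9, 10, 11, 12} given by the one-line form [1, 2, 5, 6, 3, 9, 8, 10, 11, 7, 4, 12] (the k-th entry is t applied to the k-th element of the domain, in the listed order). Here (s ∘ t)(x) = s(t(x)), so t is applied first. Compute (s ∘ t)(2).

(s ∘ t)(2) = s(t(2)). t(2) = 2, then s(2) = 6. So (s ∘ t)(2) = 6.

6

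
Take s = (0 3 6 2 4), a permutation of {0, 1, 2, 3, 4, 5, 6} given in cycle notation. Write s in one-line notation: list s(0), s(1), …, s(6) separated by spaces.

Reading each image from the cycles: 0↦3, 1↦1, 2↦4, 3↦6, 4↦0, 5↦5, 6↦2.
So the one-line form is 3 1 4 6 0 5 2.

3 1 4 6 0 5 2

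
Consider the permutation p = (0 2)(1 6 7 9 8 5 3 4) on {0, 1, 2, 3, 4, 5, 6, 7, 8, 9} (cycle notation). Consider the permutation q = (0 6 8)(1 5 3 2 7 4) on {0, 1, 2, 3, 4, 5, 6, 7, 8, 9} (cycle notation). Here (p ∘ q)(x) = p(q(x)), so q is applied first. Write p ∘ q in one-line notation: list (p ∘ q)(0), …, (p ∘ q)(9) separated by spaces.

7 3 9 0 6 4 5 1 2 8

Chase each element through q then p: 0 → 6 → 7; 1 → 5 → 3; 2 → 7 → 9; 3 → 2 → 0; 4 → 1 → 6; 5 → 3 → 4; 6 → 8 → 5; 7 → 4 → 1; 8 → 0 → 2; 9 → 9 → 8.
So p ∘ q in one-line form is 7 3 9 0 6 4 5 1 2 8.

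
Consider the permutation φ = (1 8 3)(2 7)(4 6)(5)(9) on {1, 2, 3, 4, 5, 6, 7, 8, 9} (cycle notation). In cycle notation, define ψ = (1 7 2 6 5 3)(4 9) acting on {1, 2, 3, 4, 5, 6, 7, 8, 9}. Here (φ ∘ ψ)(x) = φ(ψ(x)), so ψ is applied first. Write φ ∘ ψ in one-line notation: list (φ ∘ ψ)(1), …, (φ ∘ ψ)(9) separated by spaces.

(φ ∘ ψ)(x) = φ(ψ(x)). Computing each image: φ(ψ(1)) = φ(7) = 2, φ(ψ(2)) = φ(6) = 4, φ(ψ(3)) = φ(1) = 8, φ(ψ(4)) = φ(9) = 9, φ(ψ(5)) = φ(3) = 1, φ(ψ(6)) = φ(5) = 5, φ(ψ(7)) = φ(2) = 7, φ(ψ(8)) = φ(8) = 3, φ(ψ(9)) = φ(4) = 6.
Hence φ ∘ ψ = [2 4 8 9 1 5 7 3 6].

2 4 8 9 1 5 7 3 6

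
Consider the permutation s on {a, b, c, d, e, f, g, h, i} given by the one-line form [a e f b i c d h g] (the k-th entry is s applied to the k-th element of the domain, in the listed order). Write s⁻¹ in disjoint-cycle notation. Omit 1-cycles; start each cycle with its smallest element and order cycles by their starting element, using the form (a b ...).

(b d g i e)(c f)

First write s in disjoint cycles: (b e i g d)(c f).
The inverse reverses every cycle; in canonical form, s⁻¹ = (b d g i e)(c f).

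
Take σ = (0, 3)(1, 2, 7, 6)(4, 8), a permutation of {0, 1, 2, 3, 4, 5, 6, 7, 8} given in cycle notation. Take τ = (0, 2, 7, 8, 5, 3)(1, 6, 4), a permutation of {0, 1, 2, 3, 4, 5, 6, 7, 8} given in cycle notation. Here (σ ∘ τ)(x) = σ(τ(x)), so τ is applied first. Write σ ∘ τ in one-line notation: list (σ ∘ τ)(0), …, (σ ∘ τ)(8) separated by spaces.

7 1 6 3 2 0 8 4 5

Chase each element through τ then σ: 0 → 2 → 7; 1 → 6 → 1; 2 → 7 → 6; 3 → 0 → 3; 4 → 1 → 2; 5 → 3 → 0; 6 → 4 → 8; 7 → 8 → 4; 8 → 5 → 5.
So σ ∘ τ in one-line form is 7 1 6 3 2 0 8 4 5.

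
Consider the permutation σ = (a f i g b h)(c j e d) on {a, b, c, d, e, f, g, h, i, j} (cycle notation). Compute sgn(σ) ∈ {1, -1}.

1

The cycle lengths are 6, 4.
A cycle of length ℓ contributes ℓ−1 transpositions, so σ is a product of 5 + 3 = 8 transpositions — even.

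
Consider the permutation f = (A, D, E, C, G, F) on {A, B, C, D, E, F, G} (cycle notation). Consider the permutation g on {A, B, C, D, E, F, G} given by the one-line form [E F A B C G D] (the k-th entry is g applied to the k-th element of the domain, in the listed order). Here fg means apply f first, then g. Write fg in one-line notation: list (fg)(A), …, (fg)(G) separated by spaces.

B F D C A E G

Chase each element through f then g: A → D → B; B → B → F; C → G → D; D → E → C; E → C → A; F → A → E; G → F → G.
Collecting the images, fg = [B F D C A E G].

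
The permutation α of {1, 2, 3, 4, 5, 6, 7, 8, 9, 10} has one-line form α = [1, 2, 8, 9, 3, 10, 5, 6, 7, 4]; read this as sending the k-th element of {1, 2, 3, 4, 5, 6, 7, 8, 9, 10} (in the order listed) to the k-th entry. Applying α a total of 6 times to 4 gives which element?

6

Tracing 4 → 9 → … returns to 4 after 8 steps, so 4 lies in an 8-cycle (3, 8, 6, 10, 4, 9, 7, 5).
Advancing 6 steps from 4: 4 → 9 → 7 → 5 → 3 → 8 → 6.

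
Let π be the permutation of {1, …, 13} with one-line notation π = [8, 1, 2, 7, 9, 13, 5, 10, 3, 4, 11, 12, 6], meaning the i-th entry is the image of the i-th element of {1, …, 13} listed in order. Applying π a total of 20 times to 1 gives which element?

Tracing 1 → 8 → … returns to 1 after 9 steps, so 1 lies in a 9-cycle (1 8 10 4 7 5 9 3 2).
Powers repeat with period 9 on this cycle, and 20 mod 9 = 2, so π^20(1) = π^2(1).
Advancing 2 steps from 1: 1 → 8 → 10.

10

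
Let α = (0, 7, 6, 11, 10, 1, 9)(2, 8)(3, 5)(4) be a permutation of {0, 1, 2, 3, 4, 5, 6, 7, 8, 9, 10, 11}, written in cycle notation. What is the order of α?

The disjoint cycles have lengths 7, 2, 2, 1.
Since disjoint cycles commute, ord(α) = lcm(7, 2, 2) = 14.

14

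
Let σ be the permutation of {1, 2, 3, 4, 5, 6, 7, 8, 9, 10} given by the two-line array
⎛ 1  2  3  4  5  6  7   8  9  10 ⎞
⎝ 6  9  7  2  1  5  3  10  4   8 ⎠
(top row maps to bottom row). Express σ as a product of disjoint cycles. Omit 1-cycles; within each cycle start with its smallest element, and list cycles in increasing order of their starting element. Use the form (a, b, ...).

From 1: 1 → 6 → 5 → 1, closing the cycle (1, 6, 5).
Continuing from each remaining unvisited element yields (1, 6, 5)(2, 9, 4)(3, 7)(8, 10).

(1, 6, 5)(2, 9, 4)(3, 7)(8, 10)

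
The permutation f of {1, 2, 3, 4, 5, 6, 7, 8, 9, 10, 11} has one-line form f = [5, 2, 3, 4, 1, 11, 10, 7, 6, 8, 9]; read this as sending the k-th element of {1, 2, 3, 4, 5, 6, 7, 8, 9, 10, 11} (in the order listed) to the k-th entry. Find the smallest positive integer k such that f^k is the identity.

6

Decomposing into disjoint cycles gives cycle lengths 3, 3, 2, 1, 1, 1.
The order is lcm(3, 3, 2) = 6.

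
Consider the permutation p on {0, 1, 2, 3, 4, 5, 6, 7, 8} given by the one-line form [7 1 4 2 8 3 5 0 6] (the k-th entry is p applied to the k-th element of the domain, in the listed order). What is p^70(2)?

Tracing 2 → 4 → … returns to 2 after 6 steps, so 2 lies in a 6-cycle (2, 4, 8, 6, 5, 3).
Powers repeat with period 6 on this cycle, and 70 mod 6 = 4, so p^70(2) = p^4(2).
Stepping 4 places around the cycle: 2 → 4 → 8 → 6 → 5.

5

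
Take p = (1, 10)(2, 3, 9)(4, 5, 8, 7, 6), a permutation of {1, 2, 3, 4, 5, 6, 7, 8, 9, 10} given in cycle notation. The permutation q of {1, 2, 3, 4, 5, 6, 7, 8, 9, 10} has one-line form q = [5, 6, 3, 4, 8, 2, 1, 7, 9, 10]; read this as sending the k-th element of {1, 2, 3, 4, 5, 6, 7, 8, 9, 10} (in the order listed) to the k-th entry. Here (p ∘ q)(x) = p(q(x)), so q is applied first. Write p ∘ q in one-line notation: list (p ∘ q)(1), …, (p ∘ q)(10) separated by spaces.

Chase each element through q then p: 1 → 5 → 8; 2 → 6 → 4; 3 → 3 → 9; 4 → 4 → 5; 5 → 8 → 7; 6 → 2 → 3; 7 → 1 → 10; 8 → 7 → 6; 9 → 9 → 2; 10 → 10 → 1.
Collecting the images, p ∘ q = [8 4 9 5 7 3 10 6 2 1].

8 4 9 5 7 3 10 6 2 1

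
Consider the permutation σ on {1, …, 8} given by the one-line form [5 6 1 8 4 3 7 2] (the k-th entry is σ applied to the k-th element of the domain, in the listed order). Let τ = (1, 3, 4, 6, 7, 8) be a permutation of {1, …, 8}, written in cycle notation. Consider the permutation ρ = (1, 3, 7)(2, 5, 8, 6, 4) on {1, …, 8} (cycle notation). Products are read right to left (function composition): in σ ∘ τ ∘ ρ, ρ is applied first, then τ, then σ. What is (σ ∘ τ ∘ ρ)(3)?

Apply the permutations in order: ρ(3) = 7, then τ(7) = 8, then σ(8) = 2. So (σ ∘ τ ∘ ρ)(3) = 2.

2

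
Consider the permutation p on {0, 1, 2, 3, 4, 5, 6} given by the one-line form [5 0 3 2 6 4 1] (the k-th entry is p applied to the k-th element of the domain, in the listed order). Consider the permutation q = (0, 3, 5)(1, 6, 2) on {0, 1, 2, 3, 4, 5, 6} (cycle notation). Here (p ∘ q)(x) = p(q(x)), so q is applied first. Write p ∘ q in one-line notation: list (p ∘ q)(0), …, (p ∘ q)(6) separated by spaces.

Chase each element through q then p: 0 → 3 → 2; 1 → 6 → 1; 2 → 1 → 0; 3 → 5 → 4; 4 → 4 → 6; 5 → 0 → 5; 6 → 2 → 3.
So p ∘ q in one-line form is 2 1 0 4 6 5 3.

2 1 0 4 6 5 3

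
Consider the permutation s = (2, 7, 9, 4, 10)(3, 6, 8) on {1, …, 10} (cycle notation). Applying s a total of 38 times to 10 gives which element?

10 lies in the 5-cycle (2, 7, 9, 4, 10).
Powers repeat with period 5 on this cycle, and 38 mod 5 = 3, so s^38(10) = s^3(10).
Stepping 3 places around the cycle: 10 → 2 → 7 → 9.

9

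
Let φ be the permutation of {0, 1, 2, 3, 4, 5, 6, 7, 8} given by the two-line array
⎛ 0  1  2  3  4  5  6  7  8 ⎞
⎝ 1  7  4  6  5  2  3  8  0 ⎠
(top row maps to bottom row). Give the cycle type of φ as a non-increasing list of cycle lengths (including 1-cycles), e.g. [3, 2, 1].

The disjoint cycles are (0, 1, 7, 8)(2, 4, 5)(3, 6), with lengths 4, 3, 2 in non-increasing order.

[4, 3, 2]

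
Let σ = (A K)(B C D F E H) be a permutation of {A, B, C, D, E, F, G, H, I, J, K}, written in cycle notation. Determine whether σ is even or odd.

The cycle lengths are 6, 2, 1, 1, 1.
A cycle of length ℓ contributes ℓ−1 transpositions, so σ is a product of 5 + 1 = 6 transpositions — even.

even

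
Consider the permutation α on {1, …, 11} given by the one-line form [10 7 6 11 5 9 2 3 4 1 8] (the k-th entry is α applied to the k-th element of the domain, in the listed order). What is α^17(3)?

Tracing 3 → 6 → … returns to 3 after 6 steps, so 3 lies in a 6-cycle (3 6 9 4 11 8).
Powers repeat with period 6 on this cycle, and 17 mod 6 = 5, so α^17(3) = α^5(3).
Stepping 5 places around the cycle: 3 → 6 → 9 → 4 → 11 → 8.

8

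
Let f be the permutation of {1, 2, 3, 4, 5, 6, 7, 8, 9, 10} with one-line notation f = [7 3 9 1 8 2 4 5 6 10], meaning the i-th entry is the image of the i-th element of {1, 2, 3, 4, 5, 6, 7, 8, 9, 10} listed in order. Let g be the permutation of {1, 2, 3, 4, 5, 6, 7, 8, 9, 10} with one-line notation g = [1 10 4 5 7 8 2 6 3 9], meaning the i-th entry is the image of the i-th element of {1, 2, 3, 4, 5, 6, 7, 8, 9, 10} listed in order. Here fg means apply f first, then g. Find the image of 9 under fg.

First apply f: f(9) = 6, then g(6) = 8. Thus (fg)(9) = 8.

8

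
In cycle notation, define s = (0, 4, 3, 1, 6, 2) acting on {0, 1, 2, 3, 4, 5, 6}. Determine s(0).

In the cycle (0, 4, 3, 1, 6, 2), 0 is followed by 4, so s(0) = 4.

4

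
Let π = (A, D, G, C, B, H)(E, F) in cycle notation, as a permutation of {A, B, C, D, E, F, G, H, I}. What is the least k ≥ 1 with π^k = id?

6

The cycle type of π is (6, 2, 1).
Since disjoint cycles commute, ord(π) = lcm(6, 2) = 6.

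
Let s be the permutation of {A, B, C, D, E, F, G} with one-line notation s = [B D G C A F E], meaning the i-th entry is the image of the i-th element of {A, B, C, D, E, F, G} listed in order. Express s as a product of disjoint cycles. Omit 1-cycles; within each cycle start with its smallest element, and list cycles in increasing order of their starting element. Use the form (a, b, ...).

(A, B, D, C, G, E)

From A: A → B → D → C → G → E → A, closing the cycle (A, B, D, C, G, E).
Repeating from the next unused element and collecting all non-trivial cycles gives (A, B, D, C, G, E).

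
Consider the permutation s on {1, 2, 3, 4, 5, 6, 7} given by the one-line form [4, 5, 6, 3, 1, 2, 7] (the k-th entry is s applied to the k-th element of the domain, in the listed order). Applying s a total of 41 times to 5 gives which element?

Tracing 5 → 1 → … returns to 5 after 6 steps, so 5 lies in a 6-cycle (1, 4, 3, 6, 2, 5).
Powers repeat with period 6 on this cycle, and 41 mod 6 = 5, so s^41(5) = s^5(5).
Stepping 5 places around the cycle: 5 → 1 → 4 → 3 → 6 → 2.

2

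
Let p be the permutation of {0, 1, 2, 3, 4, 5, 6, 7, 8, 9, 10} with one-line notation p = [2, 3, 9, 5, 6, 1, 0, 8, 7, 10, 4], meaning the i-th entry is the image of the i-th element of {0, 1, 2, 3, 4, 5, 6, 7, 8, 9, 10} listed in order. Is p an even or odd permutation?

even

In disjoint-cycle form the cycle lengths are 6, 3, 2.
A cycle of length ℓ contributes ℓ−1 transpositions, so p is a product of 5 + 2 + 1 = 8 transpositions — even.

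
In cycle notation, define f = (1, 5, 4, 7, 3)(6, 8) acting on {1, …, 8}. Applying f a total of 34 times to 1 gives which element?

1 lies in the 5-cycle (1, 5, 4, 7, 3).
Since the cycle has length 5, f^34 acts on it the same as f^4 (34 mod 5 = 4).
Advancing 4 steps from 1: 1 → 5 → 4 → 7 → 3.

3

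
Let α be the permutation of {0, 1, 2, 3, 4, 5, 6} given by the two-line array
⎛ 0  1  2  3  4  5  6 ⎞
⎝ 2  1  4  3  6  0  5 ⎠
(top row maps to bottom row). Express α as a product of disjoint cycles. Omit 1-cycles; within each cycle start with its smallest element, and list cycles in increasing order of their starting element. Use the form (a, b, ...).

(0, 2, 4, 6, 5)

From 0: 0 → 2 → 4 → 6 → 5 → 0, closing the cycle (0, 2, 4, 6, 5).
Continuing from each remaining unvisited element yields (0, 2, 4, 6, 5).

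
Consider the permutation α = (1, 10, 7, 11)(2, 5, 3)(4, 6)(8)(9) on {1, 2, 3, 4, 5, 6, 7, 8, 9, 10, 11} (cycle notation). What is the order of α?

12

The disjoint cycles have lengths 4, 3, 2, 1, 1.
Since disjoint cycles commute, ord(α) = lcm(4, 3, 2) = 12.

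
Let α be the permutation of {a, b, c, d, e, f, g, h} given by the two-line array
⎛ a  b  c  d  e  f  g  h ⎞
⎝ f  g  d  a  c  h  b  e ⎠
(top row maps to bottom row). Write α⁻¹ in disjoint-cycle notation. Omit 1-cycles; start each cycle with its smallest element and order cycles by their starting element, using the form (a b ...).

First write α in disjoint cycles: (a f h e c d)(b g).
The inverse reverses every cycle; in canonical form, α⁻¹ = (a d c e h f)(b g).

(a d c e h f)(b g)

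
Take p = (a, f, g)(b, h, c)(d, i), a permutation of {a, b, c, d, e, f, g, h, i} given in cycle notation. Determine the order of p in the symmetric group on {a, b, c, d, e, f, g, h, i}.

6

The cycle type of p is (3, 3, 2, 1).
The order is lcm(3, 3, 2) = 6.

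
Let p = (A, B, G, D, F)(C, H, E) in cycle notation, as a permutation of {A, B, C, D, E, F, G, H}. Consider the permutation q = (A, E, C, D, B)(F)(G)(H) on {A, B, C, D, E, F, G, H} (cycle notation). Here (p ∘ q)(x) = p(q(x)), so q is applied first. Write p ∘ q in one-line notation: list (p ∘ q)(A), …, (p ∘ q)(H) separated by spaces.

C B F G H A D E

Chase each element through q then p: A → E → C; B → A → B; C → D → F; D → B → G; E → C → H; F → F → A; G → G → D; H → H → E.
Collecting the images, p ∘ q = [C B F G H A D E].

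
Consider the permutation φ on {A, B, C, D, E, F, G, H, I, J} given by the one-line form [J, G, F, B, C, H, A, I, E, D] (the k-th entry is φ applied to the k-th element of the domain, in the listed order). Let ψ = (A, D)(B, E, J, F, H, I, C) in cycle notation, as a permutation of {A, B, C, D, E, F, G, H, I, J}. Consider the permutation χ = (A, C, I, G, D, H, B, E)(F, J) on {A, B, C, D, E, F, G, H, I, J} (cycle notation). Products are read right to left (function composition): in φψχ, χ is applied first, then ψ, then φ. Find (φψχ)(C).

F

Apply the permutations in order: χ(C) = I, then ψ(I) = C, then φ(C) = F. So (φψχ)(C) = F.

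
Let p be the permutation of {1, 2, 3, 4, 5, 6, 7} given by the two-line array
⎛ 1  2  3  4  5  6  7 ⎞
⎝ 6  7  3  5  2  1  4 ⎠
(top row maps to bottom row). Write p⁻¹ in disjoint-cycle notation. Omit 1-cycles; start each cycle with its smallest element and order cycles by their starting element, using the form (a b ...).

(1 6)(2 5 4 7)

The cycle decomposition of p is (1 6)(2 7 4 5).
The inverse reverses every cycle; in canonical form, p⁻¹ = (1 6)(2 5 4 7).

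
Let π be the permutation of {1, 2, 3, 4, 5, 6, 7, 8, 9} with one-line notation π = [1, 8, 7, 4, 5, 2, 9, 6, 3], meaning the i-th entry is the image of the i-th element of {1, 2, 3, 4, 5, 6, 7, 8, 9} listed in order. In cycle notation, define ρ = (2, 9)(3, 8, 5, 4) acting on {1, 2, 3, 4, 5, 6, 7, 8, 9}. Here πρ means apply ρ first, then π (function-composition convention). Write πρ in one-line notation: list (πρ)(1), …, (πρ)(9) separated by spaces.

1 3 6 7 4 2 9 5 8

(πρ)(x) = π(ρ(x)). Computing each image: π(ρ(1)) = π(1) = 1, π(ρ(2)) = π(9) = 3, π(ρ(3)) = π(8) = 6, π(ρ(4)) = π(3) = 7, π(ρ(5)) = π(4) = 4, π(ρ(6)) = π(6) = 2, π(ρ(7)) = π(7) = 9, π(ρ(8)) = π(5) = 5, π(ρ(9)) = π(2) = 8.
Hence πρ = [1 3 6 7 4 2 9 5 8].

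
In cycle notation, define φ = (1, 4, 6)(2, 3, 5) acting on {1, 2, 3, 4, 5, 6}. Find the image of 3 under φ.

3 appears in (2, 3, 5); the next entry (wrapping around) is 5.

5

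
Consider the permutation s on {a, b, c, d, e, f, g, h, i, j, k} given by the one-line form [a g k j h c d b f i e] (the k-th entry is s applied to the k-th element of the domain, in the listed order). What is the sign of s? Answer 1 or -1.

In disjoint-cycle form the cycle lengths are 10, 1.
A cycle of length ℓ contributes ℓ−1 transpositions, so s is a product of 9 transpositions — odd.

-1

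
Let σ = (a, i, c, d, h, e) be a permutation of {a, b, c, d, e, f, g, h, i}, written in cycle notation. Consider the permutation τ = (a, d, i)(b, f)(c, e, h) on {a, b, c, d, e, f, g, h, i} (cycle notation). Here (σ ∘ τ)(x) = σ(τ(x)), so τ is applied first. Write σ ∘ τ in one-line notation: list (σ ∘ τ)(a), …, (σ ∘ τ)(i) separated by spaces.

h f a c e b g d i

Chase each element through τ then σ: a → d → h; b → f → f; c → e → a; d → i → c; e → h → e; f → b → b; g → g → g; h → c → d; i → a → i.
So σ ∘ τ in one-line form is h f a c e b g d i.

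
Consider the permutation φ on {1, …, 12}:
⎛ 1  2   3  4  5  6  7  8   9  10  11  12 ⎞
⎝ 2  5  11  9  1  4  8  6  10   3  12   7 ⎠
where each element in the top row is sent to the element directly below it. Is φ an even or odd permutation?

In disjoint-cycle form the cycle lengths are 9, 3.
A cycle is odd iff its length is even; φ has 0 even-length cycles, so sgn(φ) = (−1)^0 and φ is even.

even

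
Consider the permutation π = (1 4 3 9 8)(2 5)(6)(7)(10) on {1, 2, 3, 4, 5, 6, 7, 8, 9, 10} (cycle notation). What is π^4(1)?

1 lies in the 5-cycle (1 4 3 9 8).
Advancing 4 steps from 1: 1 → 4 → 3 → 9 → 8.

8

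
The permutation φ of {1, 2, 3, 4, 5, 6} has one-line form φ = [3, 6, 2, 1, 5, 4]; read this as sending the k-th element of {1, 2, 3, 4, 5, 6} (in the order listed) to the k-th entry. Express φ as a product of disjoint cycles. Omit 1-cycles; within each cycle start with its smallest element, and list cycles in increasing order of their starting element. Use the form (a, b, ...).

Iterating φ from 1 gives 1 → 3 → 2 → 6 → 4 → 1; that is the 5-cycle (1, 3, 2, 6, 4).
Repeating from the next unused element and collecting all non-trivial cycles gives (1, 3, 2, 6, 4).

(1, 3, 2, 6, 4)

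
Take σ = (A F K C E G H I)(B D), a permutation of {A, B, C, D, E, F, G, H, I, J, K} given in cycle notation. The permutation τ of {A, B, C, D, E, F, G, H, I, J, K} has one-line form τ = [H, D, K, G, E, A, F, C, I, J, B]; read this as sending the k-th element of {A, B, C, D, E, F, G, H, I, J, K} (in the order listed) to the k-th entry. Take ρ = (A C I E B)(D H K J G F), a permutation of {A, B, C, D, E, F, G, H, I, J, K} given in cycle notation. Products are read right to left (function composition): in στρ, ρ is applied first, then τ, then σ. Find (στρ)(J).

(στρ)(J) = σ(τ(ρ(J))). ρ(J) = G, then τ(G) = F, then σ(F) = K, so the result is K.

K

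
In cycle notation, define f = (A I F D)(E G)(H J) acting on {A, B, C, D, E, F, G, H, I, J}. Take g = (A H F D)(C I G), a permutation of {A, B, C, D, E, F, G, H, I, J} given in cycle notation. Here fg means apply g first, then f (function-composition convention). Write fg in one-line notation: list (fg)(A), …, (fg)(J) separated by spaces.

J B F I G A C D E H

(fg)(x) = f(g(x)). Computing each image: f(g(A)) = f(H) = J, f(g(B)) = f(B) = B, f(g(C)) = f(I) = F, f(g(D)) = f(A) = I, f(g(E)) = f(E) = G, f(g(F)) = f(D) = A, f(g(G)) = f(C) = C, f(g(H)) = f(F) = D, f(g(I)) = f(G) = E, f(g(J)) = f(J) = H.
Hence fg = [J B F I G A C D E H].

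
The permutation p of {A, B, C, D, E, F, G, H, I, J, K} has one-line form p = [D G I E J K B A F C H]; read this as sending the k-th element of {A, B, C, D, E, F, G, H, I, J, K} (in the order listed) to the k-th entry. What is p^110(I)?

Tracing I → F → … returns to I after 9 steps, so I lies in a 9-cycle (A D E J C I F K H).
Since the cycle has length 9, p^110 acts on it the same as p^2 (110 mod 9 = 2).
Advancing 2 steps from I: I → F → K.

K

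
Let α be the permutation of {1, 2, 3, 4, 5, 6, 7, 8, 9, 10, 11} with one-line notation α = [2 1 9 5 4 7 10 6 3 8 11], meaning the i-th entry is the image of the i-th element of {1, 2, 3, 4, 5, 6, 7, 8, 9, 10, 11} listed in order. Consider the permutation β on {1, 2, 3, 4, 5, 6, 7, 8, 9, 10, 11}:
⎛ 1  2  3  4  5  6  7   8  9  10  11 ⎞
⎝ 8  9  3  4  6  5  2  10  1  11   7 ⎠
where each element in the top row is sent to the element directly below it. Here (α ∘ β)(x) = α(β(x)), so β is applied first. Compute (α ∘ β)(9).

β(9) = 1, then α(1) = 2; composing gives (α ∘ β)(9) = 2.

2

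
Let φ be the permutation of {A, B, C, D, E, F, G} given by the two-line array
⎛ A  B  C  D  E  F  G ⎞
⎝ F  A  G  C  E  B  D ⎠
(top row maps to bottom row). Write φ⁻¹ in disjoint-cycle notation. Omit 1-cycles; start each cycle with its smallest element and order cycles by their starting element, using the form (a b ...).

(A B F)(C D G)

The cycle decomposition of φ is (A F B)(C G D).
The inverse reverses every cycle; in canonical form, φ⁻¹ = (A B F)(C D G).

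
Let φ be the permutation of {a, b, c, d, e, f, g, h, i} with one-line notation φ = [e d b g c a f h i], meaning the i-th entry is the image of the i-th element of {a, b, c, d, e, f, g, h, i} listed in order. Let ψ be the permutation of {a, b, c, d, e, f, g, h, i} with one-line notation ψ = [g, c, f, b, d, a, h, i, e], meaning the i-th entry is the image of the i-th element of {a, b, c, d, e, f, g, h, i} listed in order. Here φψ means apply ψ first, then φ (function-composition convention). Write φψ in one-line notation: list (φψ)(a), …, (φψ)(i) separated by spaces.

f b a d g e h i c

(φψ)(x) = φ(ψ(x)). Computing each image: φ(ψ(a)) = φ(g) = f, φ(ψ(b)) = φ(c) = b, φ(ψ(c)) = φ(f) = a, φ(ψ(d)) = φ(b) = d, φ(ψ(e)) = φ(d) = g, φ(ψ(f)) = φ(a) = e, φ(ψ(g)) = φ(h) = h, φ(ψ(h)) = φ(i) = i, φ(ψ(i)) = φ(e) = c.
Hence φψ = [f b a d g e h i c].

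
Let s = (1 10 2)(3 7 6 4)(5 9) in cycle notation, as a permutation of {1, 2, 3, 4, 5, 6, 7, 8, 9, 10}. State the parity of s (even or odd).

The cycle lengths are 4, 3, 2, 1.
A cycle is odd iff its length is even; s has 2 even-length cycles, so sgn(s) = (−1)^2 and s is even.

even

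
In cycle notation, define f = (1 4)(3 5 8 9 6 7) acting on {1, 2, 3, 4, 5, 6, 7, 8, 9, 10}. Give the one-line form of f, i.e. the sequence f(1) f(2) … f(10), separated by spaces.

4 2 5 1 8 7 3 9 6 10

Reading each image from the cycles: 1↦4, 2↦2, 3↦5, 4↦1, 5↦8, 6↦7, 7↦3, 8↦9, 9↦6, 10↦10.
So the one-line form is 4 2 5 1 8 7 3 9 6 10.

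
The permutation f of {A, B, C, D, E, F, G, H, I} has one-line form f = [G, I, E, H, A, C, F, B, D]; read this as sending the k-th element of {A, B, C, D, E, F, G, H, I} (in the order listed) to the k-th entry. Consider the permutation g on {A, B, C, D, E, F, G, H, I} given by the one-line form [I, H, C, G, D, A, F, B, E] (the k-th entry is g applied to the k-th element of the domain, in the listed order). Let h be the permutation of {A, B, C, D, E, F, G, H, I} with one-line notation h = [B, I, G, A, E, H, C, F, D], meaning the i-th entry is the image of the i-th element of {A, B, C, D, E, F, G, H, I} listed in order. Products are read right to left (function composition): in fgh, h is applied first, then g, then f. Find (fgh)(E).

H

Apply the permutations in order: h(E) = E, then g(E) = D, then f(D) = H. So (fgh)(E) = H.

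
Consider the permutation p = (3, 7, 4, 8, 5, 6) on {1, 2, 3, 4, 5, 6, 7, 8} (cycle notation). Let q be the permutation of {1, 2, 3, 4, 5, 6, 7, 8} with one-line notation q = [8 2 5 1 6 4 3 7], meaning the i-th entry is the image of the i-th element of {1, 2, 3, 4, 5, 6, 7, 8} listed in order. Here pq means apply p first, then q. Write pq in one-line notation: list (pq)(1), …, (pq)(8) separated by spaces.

(pq)(x) = q(p(x)). Computing each image: q(p(1)) = q(1) = 8, q(p(2)) = q(2) = 2, q(p(3)) = q(7) = 3, q(p(4)) = q(8) = 7, q(p(5)) = q(6) = 4, q(p(6)) = q(3) = 5, q(p(7)) = q(4) = 1, q(p(8)) = q(5) = 6.
Hence pq = [8 2 3 7 4 5 1 6].

8 2 3 7 4 5 1 6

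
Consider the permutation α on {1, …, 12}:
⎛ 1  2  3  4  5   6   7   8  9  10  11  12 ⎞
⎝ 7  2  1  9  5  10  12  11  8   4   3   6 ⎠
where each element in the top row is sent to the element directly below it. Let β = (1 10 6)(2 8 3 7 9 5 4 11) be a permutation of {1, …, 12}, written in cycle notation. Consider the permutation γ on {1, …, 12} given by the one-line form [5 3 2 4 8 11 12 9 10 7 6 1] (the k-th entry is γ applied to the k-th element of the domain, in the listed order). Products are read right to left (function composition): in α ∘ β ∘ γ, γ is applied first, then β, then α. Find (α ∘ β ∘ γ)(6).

(α ∘ β ∘ γ)(6) = α(β(γ(6))). γ(6) = 11, then β(11) = 2, then α(2) = 2, so the result is 2.

2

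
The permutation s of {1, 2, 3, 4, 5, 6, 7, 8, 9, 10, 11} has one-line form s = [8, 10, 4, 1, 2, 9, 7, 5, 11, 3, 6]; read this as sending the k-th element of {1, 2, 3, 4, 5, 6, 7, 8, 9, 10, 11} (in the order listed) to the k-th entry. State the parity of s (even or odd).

In disjoint-cycle form the cycle lengths are 7, 3, 1.
A cycle is odd iff its length is even; s has 0 even-length cycles, so sgn(s) = (−1)^0 and s is even.

even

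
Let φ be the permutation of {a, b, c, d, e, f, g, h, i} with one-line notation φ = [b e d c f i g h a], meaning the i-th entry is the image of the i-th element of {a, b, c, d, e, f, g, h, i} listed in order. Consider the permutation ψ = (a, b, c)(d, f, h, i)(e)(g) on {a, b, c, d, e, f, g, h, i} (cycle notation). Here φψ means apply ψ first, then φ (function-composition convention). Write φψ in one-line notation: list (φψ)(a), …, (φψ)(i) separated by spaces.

(φψ)(x) = φ(ψ(x)). Computing each image: φ(ψ(a)) = φ(b) = e, φ(ψ(b)) = φ(c) = d, φ(ψ(c)) = φ(a) = b, φ(ψ(d)) = φ(f) = i, φ(ψ(e)) = φ(e) = f, φ(ψ(f)) = φ(h) = h, φ(ψ(g)) = φ(g) = g, φ(ψ(h)) = φ(i) = a, φ(ψ(i)) = φ(d) = c.
Hence φψ = [e d b i f h g a c].

e d b i f h g a c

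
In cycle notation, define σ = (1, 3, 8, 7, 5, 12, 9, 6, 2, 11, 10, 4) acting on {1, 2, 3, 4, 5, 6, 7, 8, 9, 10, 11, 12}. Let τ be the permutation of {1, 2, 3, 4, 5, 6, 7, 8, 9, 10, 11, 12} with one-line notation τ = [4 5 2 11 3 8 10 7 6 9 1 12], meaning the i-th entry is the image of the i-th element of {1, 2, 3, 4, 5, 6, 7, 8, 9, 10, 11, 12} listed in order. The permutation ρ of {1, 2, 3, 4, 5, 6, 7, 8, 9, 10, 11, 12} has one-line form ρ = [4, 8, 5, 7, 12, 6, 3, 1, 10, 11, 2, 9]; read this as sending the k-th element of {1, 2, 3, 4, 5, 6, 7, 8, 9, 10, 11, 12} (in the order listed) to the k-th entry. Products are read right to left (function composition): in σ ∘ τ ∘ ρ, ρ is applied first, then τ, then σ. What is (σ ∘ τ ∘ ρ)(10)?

3

(σ ∘ τ ∘ ρ)(10) = σ(τ(ρ(10))). ρ(10) = 11, then τ(11) = 1, then σ(1) = 3, so the result is 3.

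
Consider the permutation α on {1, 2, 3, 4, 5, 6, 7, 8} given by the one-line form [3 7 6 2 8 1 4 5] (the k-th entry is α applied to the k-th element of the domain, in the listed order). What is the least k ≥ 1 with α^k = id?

Decomposing into disjoint cycles gives cycle lengths 3, 3, 2.
The order of α is the least common multiple of its cycle lengths: lcm(3, 3, 2) = 6.

6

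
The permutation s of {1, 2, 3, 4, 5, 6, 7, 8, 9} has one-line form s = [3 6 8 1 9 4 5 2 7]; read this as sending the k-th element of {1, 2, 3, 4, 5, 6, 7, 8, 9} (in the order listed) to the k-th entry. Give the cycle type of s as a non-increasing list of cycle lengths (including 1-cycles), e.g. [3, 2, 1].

[6, 3]

The disjoint cycles are (1 3 8 2 6 4)(5 9 7), with lengths 6, 3 in non-increasing order.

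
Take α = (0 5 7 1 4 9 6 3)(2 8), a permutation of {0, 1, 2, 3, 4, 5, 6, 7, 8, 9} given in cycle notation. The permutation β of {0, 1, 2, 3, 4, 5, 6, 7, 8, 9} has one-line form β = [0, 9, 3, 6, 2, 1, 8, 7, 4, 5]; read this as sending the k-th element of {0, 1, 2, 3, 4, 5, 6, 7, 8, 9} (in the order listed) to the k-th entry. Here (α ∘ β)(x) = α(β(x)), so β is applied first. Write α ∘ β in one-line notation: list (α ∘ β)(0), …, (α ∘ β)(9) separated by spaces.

(α ∘ β)(x) = α(β(x)). Computing each image: α(β(0)) = α(0) = 5, α(β(1)) = α(9) = 6, α(β(2)) = α(3) = 0, α(β(3)) = α(6) = 3, α(β(4)) = α(2) = 8, α(β(5)) = α(1) = 4, α(β(6)) = α(8) = 2, α(β(7)) = α(7) = 1, α(β(8)) = α(4) = 9, α(β(9)) = α(5) = 7.
Hence α ∘ β = [5 6 0 3 8 4 2 1 9 7].

5 6 0 3 8 4 2 1 9 7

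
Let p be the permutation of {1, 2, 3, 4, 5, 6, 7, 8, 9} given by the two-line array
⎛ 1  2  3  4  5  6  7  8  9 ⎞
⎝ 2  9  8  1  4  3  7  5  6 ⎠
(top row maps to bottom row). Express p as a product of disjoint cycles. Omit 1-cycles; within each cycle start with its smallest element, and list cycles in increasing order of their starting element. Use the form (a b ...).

Iterating p from 1 gives 1 → 2 → 9 → 6 → 3 → 8 → 5 → 4 → 1; that is the 8-cycle (1 2 9 6 3 8 5 4).
Repeating from the next unused element and collecting all non-trivial cycles gives (1 2 9 6 3 8 5 4).

(1 2 9 6 3 8 5 4)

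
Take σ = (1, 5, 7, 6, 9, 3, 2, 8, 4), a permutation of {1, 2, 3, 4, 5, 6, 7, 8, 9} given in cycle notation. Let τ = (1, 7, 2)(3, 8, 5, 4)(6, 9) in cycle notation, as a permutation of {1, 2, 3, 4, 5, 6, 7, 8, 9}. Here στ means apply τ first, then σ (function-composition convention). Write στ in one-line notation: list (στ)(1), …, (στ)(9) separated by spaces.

(στ)(x) = σ(τ(x)). Computing each image: σ(τ(1)) = σ(7) = 6, σ(τ(2)) = σ(1) = 5, σ(τ(3)) = σ(8) = 4, σ(τ(4)) = σ(3) = 2, σ(τ(5)) = σ(4) = 1, σ(τ(6)) = σ(9) = 3, σ(τ(7)) = σ(2) = 8, σ(τ(8)) = σ(5) = 7, σ(τ(9)) = σ(6) = 9.
Hence στ = [6 5 4 2 1 3 8 7 9].

6 5 4 2 1 3 8 7 9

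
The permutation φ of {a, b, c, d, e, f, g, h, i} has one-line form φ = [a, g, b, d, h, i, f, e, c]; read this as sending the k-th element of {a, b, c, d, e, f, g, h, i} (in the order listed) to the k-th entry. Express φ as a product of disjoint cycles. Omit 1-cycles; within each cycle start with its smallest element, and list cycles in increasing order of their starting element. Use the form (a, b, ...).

(b, g, f, i, c)(e, h)

From b: b → g → f → i → c → b, closing the cycle (b, g, f, i, c).
Repeating from the next unused element and collecting all non-trivial cycles gives (b, g, f, i, c)(e, h).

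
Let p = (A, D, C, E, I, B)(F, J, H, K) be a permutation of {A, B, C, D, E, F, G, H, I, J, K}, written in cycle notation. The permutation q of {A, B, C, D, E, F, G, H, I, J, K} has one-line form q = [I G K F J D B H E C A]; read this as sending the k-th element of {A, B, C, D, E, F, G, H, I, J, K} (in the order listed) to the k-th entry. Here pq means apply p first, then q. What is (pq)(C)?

J

(pq)(C) = q(p(C)). p(C) = E, then q(E) = J. So (pq)(C) = J.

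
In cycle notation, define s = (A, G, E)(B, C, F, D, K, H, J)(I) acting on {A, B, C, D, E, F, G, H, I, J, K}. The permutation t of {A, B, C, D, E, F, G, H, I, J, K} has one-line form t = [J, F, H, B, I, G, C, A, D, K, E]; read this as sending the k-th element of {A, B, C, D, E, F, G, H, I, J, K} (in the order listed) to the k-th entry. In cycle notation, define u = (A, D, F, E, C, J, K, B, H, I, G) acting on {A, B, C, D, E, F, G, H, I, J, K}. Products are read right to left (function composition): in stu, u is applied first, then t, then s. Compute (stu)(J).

Apply the permutations in order: u(J) = K, then t(K) = E, then s(E) = A. So (stu)(J) = A.

A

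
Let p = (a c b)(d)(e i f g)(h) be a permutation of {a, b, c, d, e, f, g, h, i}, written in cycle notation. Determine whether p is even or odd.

The cycle lengths are 4, 3, 1, 1.
A cycle of length ℓ contributes ℓ−1 transpositions, so p is a product of 3 + 2 = 5 transpositions — odd.

odd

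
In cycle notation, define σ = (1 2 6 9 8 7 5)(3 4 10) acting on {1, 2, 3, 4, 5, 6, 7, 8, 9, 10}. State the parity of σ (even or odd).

The cycle lengths are 7, 3.
A cycle is odd iff its length is even; σ has 0 even-length cycles, so sgn(σ) = (−1)^0 and σ is even.

even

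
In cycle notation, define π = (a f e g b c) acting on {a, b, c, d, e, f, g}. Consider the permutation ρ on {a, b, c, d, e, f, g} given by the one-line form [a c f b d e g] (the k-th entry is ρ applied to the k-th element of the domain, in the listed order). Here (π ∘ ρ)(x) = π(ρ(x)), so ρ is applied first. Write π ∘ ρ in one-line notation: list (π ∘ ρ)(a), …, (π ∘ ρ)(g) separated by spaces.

f a e c d g b

(π ∘ ρ)(x) = π(ρ(x)). Computing each image: π(ρ(a)) = π(a) = f, π(ρ(b)) = π(c) = a, π(ρ(c)) = π(f) = e, π(ρ(d)) = π(b) = c, π(ρ(e)) = π(d) = d, π(ρ(f)) = π(e) = g, π(ρ(g)) = π(g) = b.
Hence π ∘ ρ = [f a e c d g b].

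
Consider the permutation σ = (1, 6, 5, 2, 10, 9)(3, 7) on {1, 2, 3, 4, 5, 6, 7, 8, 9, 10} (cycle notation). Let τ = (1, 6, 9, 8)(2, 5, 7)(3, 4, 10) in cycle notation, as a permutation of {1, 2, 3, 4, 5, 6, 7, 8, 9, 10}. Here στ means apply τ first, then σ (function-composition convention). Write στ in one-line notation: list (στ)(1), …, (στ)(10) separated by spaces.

(στ)(x) = σ(τ(x)). Computing each image: σ(τ(1)) = σ(6) = 5, σ(τ(2)) = σ(5) = 2, σ(τ(3)) = σ(4) = 4, σ(τ(4)) = σ(10) = 9, σ(τ(5)) = σ(7) = 3, σ(τ(6)) = σ(9) = 1, σ(τ(7)) = σ(2) = 10, σ(τ(8)) = σ(1) = 6, σ(τ(9)) = σ(8) = 8, σ(τ(10)) = σ(3) = 7.
Hence στ = [5 2 4 9 3 1 10 6 8 7].

5 2 4 9 3 1 10 6 8 7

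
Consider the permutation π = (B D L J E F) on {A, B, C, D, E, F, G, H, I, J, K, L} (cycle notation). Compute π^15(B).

B lies in the 6-cycle (B D L J E F).
Powers repeat with period 6 on this cycle, and 15 mod 6 = 3, so π^15(B) = π^3(B).
Stepping 3 places around the cycle: B → D → L → J.

J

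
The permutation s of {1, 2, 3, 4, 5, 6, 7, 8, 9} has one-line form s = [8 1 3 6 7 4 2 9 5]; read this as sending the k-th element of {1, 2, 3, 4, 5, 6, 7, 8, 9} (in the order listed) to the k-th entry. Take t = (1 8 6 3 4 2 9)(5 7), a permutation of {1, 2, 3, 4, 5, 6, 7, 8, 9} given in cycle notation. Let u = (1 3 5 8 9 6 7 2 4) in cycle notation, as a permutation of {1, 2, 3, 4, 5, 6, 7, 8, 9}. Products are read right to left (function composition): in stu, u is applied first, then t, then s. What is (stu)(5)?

Apply the permutations in order: u(5) = 8, then t(8) = 6, then s(6) = 4. So (stu)(5) = 4.

4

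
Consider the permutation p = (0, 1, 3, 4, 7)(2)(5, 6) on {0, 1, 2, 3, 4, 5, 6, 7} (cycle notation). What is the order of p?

The disjoint cycles have lengths 5, 2, 1.
The order of p is the least common multiple of its cycle lengths: lcm(5, 2) = 10.

10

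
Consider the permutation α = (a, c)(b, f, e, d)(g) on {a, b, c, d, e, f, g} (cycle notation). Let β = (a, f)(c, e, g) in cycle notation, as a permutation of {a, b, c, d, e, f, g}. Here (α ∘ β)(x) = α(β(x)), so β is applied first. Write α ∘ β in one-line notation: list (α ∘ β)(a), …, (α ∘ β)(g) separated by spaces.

For each element, apply β then α: a → f → e; b → b → f; c → e → d; d → d → b; e → g → g; f → a → c; g → c → a.
So α ∘ β in one-line form is e f d b g c a.

e f d b g c a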